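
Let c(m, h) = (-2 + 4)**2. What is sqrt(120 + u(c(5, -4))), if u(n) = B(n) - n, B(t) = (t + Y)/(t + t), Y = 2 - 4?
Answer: sqrt(465)/2 ≈ 10.782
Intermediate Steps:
c(m, h) = 4 (c(m, h) = 2**2 = 4)
Y = -2
B(t) = (-2 + t)/(2*t) (B(t) = (t - 2)/(t + t) = (-2 + t)/((2*t)) = (-2 + t)*(1/(2*t)) = (-2 + t)/(2*t))
u(n) = -n + (-2 + n)/(2*n) (u(n) = (-2 + n)/(2*n) - n = -n + (-2 + n)/(2*n))
sqrt(120 + u(c(5, -4))) = sqrt(120 + (1/2 - 1*4 - 1/4)) = sqrt(120 + (1/2 - 4 - 1*1/4)) = sqrt(120 + (1/2 - 4 - 1/4)) = sqrt(120 - 15/4) = sqrt(465/4) = sqrt(465)/2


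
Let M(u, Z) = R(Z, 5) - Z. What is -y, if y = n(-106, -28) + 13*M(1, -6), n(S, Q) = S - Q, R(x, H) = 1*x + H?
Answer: 13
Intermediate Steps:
R(x, H) = H + x (R(x, H) = x + H = H + x)
M(u, Z) = 5 (M(u, Z) = (5 + Z) - Z = 5)
y = -13 (y = (-106 - 1*(-28)) + 13*5 = (-106 + 28) + 65 = -78 + 65 = -13)
-y = -1*(-13) = 13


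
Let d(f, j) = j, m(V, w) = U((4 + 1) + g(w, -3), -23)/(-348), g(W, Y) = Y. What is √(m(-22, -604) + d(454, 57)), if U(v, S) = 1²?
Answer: √1725645/174 ≈ 7.5496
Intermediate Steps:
U(v, S) = 1
m(V, w) = -1/348 (m(V, w) = 1/(-348) = 1*(-1/348) = -1/348)
√(m(-22, -604) + d(454, 57)) = √(-1/348 + 57) = √(19835/348) = √1725645/174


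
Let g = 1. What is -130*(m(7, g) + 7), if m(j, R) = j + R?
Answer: -1950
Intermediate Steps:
m(j, R) = R + j
-130*(m(7, g) + 7) = -130*((1 + 7) + 7) = -130*(8 + 7) = -130*15 = -1950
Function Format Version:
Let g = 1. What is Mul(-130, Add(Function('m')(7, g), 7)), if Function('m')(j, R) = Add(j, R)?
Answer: -1950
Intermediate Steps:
Function('m')(j, R) = Add(R, j)
Mul(-130, Add(Function('m')(7, g), 7)) = Mul(-130, Add(Add(1, 7), 7)) = Mul(-130, Add(8, 7)) = Mul(-130, 15) = -1950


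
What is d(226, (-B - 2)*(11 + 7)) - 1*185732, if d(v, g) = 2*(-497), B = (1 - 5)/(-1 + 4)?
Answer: -186726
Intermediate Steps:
B = -4/3 ≈ -1.3333
d(v, g) = -994
d(226, (-B - 2)*(11 + 7)) - 1*185732 = -994 - 1*185732 = -994 - 185732 = -186726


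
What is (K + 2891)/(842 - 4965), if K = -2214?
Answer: -677/4123 ≈ -0.16420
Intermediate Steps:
(K + 2891)/(842 - 4965) = (-2214 + 2891)/(842 - 4965) = 677/(-4123) = 677*(-1/4123) = -677/4123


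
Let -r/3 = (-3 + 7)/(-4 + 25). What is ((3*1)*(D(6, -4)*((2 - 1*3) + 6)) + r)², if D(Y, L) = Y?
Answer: 391876/49 ≈ 7997.5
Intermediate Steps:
r = -4/7 (r = -3*(-3 + 7)/(-4 + 25) = -12/21 = -3*4/21 = -4/7 ≈ -0.57143)
((3*1)*(D(6, -4)*((2 - 1*3) + 6)) + r)² = ((3*1)*(6*((2 - 1*3) + 6)) - 4/7)² = (3*(6*((2 - 3) + 6)) - 4/7)² = (3*(6*(-1 + 6)) - 4/7)² = (3*(6*5) - 4/7)² = (3*30 - 4/7)² = (90 - 4/7)² = (626/7)² = 391876/49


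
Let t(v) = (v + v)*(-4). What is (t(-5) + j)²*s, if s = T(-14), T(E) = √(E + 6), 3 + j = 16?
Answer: 5618*I*√2 ≈ 7945.1*I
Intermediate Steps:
j = 13 (j = -3 + 16 = 13)
T(E) = √(6 + E)
t(v) = -8*v (t(v) = (2*v)*(-4) = -8*v)
s = 2*I*√2 (s = √(6 - 14) = √(-8) = 2*I*√2 ≈ 2.8284*I)
(t(-5) + j)²*s = (-8*(-5) + 13)²*(2*I*√2) = (40 + 13)²*(2*I*√2) = 53²*(2*I*√2) = 2809*(2*I*√2) = 5618*I*√2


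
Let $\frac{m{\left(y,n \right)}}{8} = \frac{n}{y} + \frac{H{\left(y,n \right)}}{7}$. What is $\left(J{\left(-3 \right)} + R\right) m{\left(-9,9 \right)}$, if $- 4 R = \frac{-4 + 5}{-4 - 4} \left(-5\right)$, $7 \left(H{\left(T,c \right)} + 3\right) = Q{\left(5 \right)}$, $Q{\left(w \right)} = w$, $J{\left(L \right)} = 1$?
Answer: $- \frac{1755}{196} \approx -8.9541$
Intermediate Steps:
$H{\left(T,c \right)} = - \frac{16}{7}$ ($H{\left(T,c \right)} = -3 + \frac{1}{7} \cdot 5 = -3 + \frac{5}{7} = - \frac{16}{7}$)
$m{\left(y,n \right)} = - \frac{128}{49} + \frac{8 n}{y}$ ($m{\left(y,n \right)} = 8 \left(\frac{n}{y} - \frac{16}{7 \cdot 7}\right) = 8 \left(\frac{n}{y} - \frac{16}{49}\right) = 8 \left(- \frac{16}{49} + \frac{n}{y}\right) = - \frac{128}{49} + \frac{8 n}{y}$)
$R = - \frac{5}{32}$ ($R = - \frac{\frac{-4 + 5}{-4 - 4} \left(-5\right)}{4} = - \frac{1 \frac{1}{-8} \left(-5\right)}{4} = - \frac{1 \left(- \frac{1}{8}\right) \left(-5\right)}{4} = - \frac{\left(- \frac{1}{8}\right) \left(-5\right)}{4} = \left(- \frac{1}{4}\right) \frac{5}{8} = - \frac{5}{32} \approx -0.15625$)
$\left(J{\left(-3 \right)} + R\right) m{\left(-9,9 \right)} = \left(1 - \frac{5}{32}\right) \left(- \frac{128}{49} + 8 \cdot 9 \frac{1}{-9}\right) = \frac{27 \left(- \frac{128}{49} + 8 \cdot 9 \left(- \frac{1}{9}\right)\right)}{32} = \frac{27 \left(- \frac{128}{49} - 8\right)}{32} = \frac{27}{32} \left(- \frac{520}{49}\right) = - \frac{1755}{196}$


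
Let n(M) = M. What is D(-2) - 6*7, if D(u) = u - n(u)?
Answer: -42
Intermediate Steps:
D(u) = 0 (D(u) = u - u = 0)
D(-2) - 6*7 = 0 - 6*7 = 0 - 2*21 = 0 - 42 = -42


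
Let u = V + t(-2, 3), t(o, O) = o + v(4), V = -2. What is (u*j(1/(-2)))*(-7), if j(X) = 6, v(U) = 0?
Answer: 168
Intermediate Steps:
t(o, O) = o (t(o, O) = o + 0 = o)
u = -4 (u = -2 - 2 = -4)
(u*j(1/(-2)))*(-7) = -4*6*(-7) = -24*(-7) = 168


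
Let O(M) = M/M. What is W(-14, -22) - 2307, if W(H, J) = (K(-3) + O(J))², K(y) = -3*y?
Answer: -2207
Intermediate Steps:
O(M) = 1
W(H, J) = 100 (W(H, J) = (-3*(-3) + 1)² = (9 + 1)² = 10² = 100)
W(-14, -22) - 2307 = 100 - 2307 = -2207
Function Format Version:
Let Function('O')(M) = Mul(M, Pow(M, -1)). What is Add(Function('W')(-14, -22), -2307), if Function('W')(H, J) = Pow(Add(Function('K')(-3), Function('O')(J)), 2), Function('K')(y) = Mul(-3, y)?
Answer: -2207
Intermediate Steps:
Function('O')(M) = 1
Function('W')(H, J) = 100 (Function('W')(H, J) = Pow(Add(Mul(-3, -3), 1), 2) = Pow(Add(9, 1), 2) = Pow(10, 2) = 100)
Add(Function('W')(-14, -22), -2307) = Add(100, -2307) = -2207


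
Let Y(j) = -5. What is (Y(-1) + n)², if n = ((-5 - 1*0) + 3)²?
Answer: 1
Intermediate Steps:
n = 4 (n = ((-5 + 0) + 3)² = (-5 + 3)² = (-2)² = 4)
(Y(-1) + n)² = (-5 + 4)² = (-1)² = 1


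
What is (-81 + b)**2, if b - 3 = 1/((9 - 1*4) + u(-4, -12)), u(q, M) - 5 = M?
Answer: 24649/4 ≈ 6162.3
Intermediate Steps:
u(q, M) = 5 + M
b = 5/2 (b = 3 + 1/((9 - 1*4) + (5 - 12)) = 3 + 1/((9 - 4) - 7) = 3 + 1/(5 - 7) = 3 + 1/(-2) = 3 - 1/2 = 5/2 ≈ 2.5000)
(-81 + b)**2 = (-81 + 5/2)**2 = (-157/2)**2 = 24649/4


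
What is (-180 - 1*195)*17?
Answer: -6375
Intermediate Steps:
(-180 - 1*195)*17 = (-180 - 195)*17 = -375*17 = -6375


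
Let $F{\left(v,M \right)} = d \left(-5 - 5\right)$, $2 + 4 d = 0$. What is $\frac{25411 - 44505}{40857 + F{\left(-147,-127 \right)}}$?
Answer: $- \frac{9547}{20431} \approx -0.46728$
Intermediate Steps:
$d = - \frac{1}{2}$ ($d = - \frac{1}{2} + \frac{1}{4} \cdot 0 = - \frac{1}{2} + 0 = - \frac{1}{2} \approx -0.5$)
$F{\left(v,M \right)} = 5$ ($F{\left(v,M \right)} = - \frac{-5 - 5}{2} = \left(- \frac{1}{2}\right) \left(-10\right) = 5$)
$\frac{25411 - 44505}{40857 + F{\left(-147,-127 \right)}} = \frac{25411 - 44505}{40857 + 5} = - \frac{19094}{40862} = \left(-19094\right) \frac{1}{40862} = - \frac{9547}{20431}$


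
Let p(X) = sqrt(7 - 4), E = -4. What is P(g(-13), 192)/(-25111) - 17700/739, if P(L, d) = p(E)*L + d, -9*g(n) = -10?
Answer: -444606588/18557029 - 10*sqrt(3)/225999 ≈ -23.959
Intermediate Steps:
g(n) = 10/9 (g(n) = -1/9*(-10) = 10/9)
p(X) = sqrt(3)
P(L, d) = d + L*sqrt(3) (P(L, d) = sqrt(3)*L + d = L*sqrt(3) + d = d + L*sqrt(3))
P(g(-13), 192)/(-25111) - 17700/739 = (192 + 10*sqrt(3)/9)/(-25111) - 17700/739 = (192 + 10*sqrt(3)/9)*(-1/25111) - 17700*1/739 = (-192/25111 - 10*sqrt(3)/225999) - 17700/739 = -444606588/18557029 - 10*sqrt(3)/225999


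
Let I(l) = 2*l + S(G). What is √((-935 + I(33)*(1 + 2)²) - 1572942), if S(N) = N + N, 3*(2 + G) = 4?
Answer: I*√1573295 ≈ 1254.3*I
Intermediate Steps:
G = -⅔ (G = -2 + (⅓)*4 = -2 + 4/3 = -⅔ ≈ -0.66667)
S(N) = 2*N
I(l) = -4/3 + 2*l (I(l) = 2*l + 2*(-⅔) = 2*l - 4/3 = -4/3 + 2*l)
√((-935 + I(33)*(1 + 2)²) - 1572942) = √((-935 + (-4/3 + 2*33)*(1 + 2)²) - 1572942) = √((-935 + (-4/3 + 66)*3²) - 1572942) = √((-935 + (194/3)*9) - 1572942) = √((-935 + 582) - 1572942) = √(-353 - 1572942) = √(-1573295) = I*√1573295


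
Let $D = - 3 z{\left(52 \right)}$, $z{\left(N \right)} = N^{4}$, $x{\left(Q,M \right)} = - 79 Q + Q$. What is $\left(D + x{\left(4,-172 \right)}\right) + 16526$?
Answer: $-21918634$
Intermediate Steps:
$x{\left(Q,M \right)} = - 78 Q$
$D = -21934848$ ($D = - 3 \cdot 52^{4} = \left(-3\right) 7311616 = -21934848$)
$\left(D + x{\left(4,-172 \right)}\right) + 16526 = \left(-21934848 - 312\right) + 16526 = -21935160 + 16526 = -21918634$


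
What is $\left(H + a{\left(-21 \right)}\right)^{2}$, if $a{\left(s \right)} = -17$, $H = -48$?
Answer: $4225$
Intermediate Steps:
$\left(H + a{\left(-21 \right)}\right)^{2} = \left(-48 - 17\right)^{2} = \left(-65\right)^{2} = 4225$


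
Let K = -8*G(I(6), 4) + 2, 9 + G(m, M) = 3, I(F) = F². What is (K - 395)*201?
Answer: -69345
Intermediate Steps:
G(m, M) = -6 (G(m, M) = -9 + 3 = -6)
K = 50 (K = -8*(-6) + 2 = 48 + 2 = 50)
(K - 395)*201 = (50 - 395)*201 = -345*201 = -69345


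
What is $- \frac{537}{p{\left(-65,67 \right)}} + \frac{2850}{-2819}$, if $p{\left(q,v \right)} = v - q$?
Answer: $- \frac{630001}{124036} \approx -5.0792$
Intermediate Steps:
$- \frac{537}{p{\left(-65,67 \right)}} + \frac{2850}{-2819} = - \frac{537}{67 - -65} + \frac{2850}{-2819} = - \frac{537}{67 + 65} + 2850 \left(- \frac{1}{2819}\right) = - \frac{537}{132} - \frac{2850}{2819} = \left(-537\right) \frac{1}{132} - \frac{2850}{2819} = - \frac{179}{44} - \frac{2850}{2819} = - \frac{630001}{124036}$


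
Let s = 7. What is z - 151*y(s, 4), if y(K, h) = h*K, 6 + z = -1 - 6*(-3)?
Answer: -4217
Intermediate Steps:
z = 11 (z = -6 + (-1 - 6*(-3)) = -6 + (-1 + 18) = -6 + 17 = 11)
y(K, h) = K*h
z - 151*y(s, 4) = 11 - 1057*4 = 11 - 151*28 = 11 - 4228 = -4217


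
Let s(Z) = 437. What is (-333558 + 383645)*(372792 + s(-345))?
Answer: 18693920923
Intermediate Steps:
(-333558 + 383645)*(372792 + s(-345)) = (-333558 + 383645)*(372792 + 437) = 50087*373229 = 18693920923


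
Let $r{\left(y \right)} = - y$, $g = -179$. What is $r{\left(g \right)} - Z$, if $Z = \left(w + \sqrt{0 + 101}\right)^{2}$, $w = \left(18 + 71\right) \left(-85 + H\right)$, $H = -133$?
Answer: $-376437526 + 38804 \sqrt{101} \approx -3.7605 \cdot 10^{8}$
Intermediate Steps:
$w = -19402$ ($w = \left(18 + 71\right) \left(-85 - 133\right) = 89 \left(-218\right) = -19402$)
$Z = \left(-19402 + \sqrt{101}\right)^{2}$ ($Z = \left(-19402 + \sqrt{0 + 101}\right)^{2} = \left(-19402 + \sqrt{101}\right)^{2} \approx 3.7605 \cdot 10^{8}$)
$r{\left(g \right)} - Z = \left(-1\right) \left(-179\right) - \left(19402 - \sqrt{101}\right)^{2} = 179 - \left(19402 - \sqrt{101}\right)^{2}$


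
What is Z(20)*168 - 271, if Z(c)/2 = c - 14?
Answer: 1745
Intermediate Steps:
Z(c) = -28 + 2*c (Z(c) = 2*(c - 14) = 2*(-14 + c) = -28 + 2*c)
Z(20)*168 - 271 = (-28 + 2*20)*168 - 271 = (-28 + 40)*168 - 271 = 12*168 - 271 = 2016 - 271 = 1745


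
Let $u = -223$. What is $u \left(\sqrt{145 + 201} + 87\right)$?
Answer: $-19401 - 223 \sqrt{346} \approx -23549.0$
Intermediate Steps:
$u \left(\sqrt{145 + 201} + 87\right) = - 223 \left(\sqrt{145 + 201} + 87\right) = - 223 \left(\sqrt{346} + 87\right) = - 223 \left(87 + \sqrt{346}\right) = -19401 - 223 \sqrt{346}$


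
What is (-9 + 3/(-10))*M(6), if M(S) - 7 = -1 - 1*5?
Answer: -93/10 ≈ -9.3000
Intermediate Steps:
M(S) = 1 (M(S) = 7 + (-1 - 1*5) = 7 + (-1 - 5) = 7 - 6 = 1)
(-9 + 3/(-10))*M(6) = (-9 + 3/(-10))*1 = (-9 + 3*(-⅒))*1 = (-9 - 3/10)*1 = -93/10*1 = -93/10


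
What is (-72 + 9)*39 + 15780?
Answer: 13323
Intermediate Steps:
(-72 + 9)*39 + 15780 = -63*39 + 15780 = -2457 + 15780 = 13323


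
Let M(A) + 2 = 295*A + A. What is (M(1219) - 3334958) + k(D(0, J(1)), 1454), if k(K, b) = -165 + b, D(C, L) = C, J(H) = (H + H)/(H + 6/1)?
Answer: -2972847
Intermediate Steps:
J(H) = 2*H/(6 + H) (J(H) = (2*H)/(H + 6*1) = (2*H)/(H + 6) = (2*H)/(6 + H) = 2*H/(6 + H))
M(A) = -2 + 296*A (M(A) = -2 + (295*A + A) = -2 + 296*A)
(M(1219) - 3334958) + k(D(0, J(1)), 1454) = ((-2 + 296*1219) - 3334958) + (-165 + 1454) = ((-2 + 360824) - 3334958) + 1289 = (360822 - 3334958) + 1289 = -2974136 + 1289 = -2972847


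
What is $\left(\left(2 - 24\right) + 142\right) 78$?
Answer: $9360$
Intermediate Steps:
$\left(\left(2 - 24\right) + 142\right) 78 = \left(-22 + 142\right) 78 = 120 \cdot 78 = 9360$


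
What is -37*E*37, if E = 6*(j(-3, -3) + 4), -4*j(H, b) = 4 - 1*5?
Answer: -69819/2 ≈ -34910.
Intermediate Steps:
j(H, b) = 1/4 (j(H, b) = -(4 - 1*5)/4 = -(4 - 5)/4 = -1/4*(-1) = 1/4)
E = 51/2 (E = 6*(1/4 + 4) = 6*(17/4) = 51/2 ≈ 25.500)
-37*E*37 = -37*51/2*37 = -1887/2*37 = -69819/2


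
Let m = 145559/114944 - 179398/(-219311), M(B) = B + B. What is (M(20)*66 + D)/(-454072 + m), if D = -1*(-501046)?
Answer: -12697160262490624/11446414014540487 ≈ -1.1093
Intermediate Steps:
M(B) = 2*B
D = 501046
m = 52543413561/25208483584 (m = 145559*(1/114944) - 179398*(-1/219311) = 145559/114944 + 179398/219311 = 52543413561/25208483584 ≈ 2.0844)
(M(20)*66 + D)/(-454072 + m) = ((2*20)*66 + 501046)/(-454072 + 52543413561/25208483584) = (40*66 + 501046)/(-11446414014540487/25208483584) = (2640 + 501046)*(-25208483584/11446414014540487) = 503686*(-25208483584/11446414014540487) = -12697160262490624/11446414014540487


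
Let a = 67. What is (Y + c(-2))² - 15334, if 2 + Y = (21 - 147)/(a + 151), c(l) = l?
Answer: -181934253/11881 ≈ -15313.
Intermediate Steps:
Y = -281/109 (Y = -2 + (21 - 147)/(67 + 151) = -2 - 126/218 = -2 - 126*1/218 = -2 - 63/109 = -281/109 ≈ -2.5780)
(Y + c(-2))² - 15334 = (-281/109 - 2)² - 15334 = (-499/109)² - 15334 = 249001/11881 - 15334 = -181934253/11881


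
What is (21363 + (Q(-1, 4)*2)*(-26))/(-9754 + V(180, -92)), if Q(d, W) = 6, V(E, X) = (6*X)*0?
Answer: -21051/9754 ≈ -2.1582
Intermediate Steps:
V(E, X) = 0
(21363 + (Q(-1, 4)*2)*(-26))/(-9754 + V(180, -92)) = (21363 + (6*2)*(-26))/(-9754 + 0) = (21363 + 12*(-26))/(-9754) = (21363 - 312)*(-1/9754) = 21051*(-1/9754) = -21051/9754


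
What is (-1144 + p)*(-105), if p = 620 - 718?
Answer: 130410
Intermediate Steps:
p = -98
(-1144 + p)*(-105) = (-1144 - 98)*(-105) = -1242*(-105) = 130410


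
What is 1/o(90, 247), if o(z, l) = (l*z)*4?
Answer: 1/88920 ≈ 1.1246e-5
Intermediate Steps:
o(z, l) = 4*l*z
1/o(90, 247) = 1/(4*247*90) = 1/88920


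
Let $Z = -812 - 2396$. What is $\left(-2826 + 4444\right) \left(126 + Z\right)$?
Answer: $-4986676$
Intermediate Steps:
$Z = -3208$ ($Z = -812 - 2396 = -3208$)
$\left(-2826 + 4444\right) \left(126 + Z\right) = \left(-2826 + 4444\right) \left(126 - 3208\right) = 1618 \left(-3082\right) = -4986676$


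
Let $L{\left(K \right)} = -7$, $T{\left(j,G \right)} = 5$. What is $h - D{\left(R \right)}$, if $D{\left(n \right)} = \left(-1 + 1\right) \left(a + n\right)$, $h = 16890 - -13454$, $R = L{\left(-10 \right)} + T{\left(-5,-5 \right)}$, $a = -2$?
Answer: $30344$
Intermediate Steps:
$R = -2$ ($R = -7 + 5 = -2$)
$h = 30344$ ($h = 16890 + 13454 = 30344$)
$D{\left(n \right)} = 0$ ($D{\left(n \right)} = \left(-1 + 1\right) \left(-2 + n\right) = 0 \left(-2 + n\right) = 0$)
$h - D{\left(R \right)} = 30344 - 0 = 30344 + 0 = 30344$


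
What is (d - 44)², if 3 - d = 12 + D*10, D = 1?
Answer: 3969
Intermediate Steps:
d = -19 (d = 3 - (12 + 1*10) = 3 - (12 + 10) = 3 - 1*22 = 3 - 22 = -19)
(d - 44)² = (-19 - 44)² = (-63)² = 3969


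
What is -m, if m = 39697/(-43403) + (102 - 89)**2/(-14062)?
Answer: 565554321/610332986 ≈ 0.92663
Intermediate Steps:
m = -565554321/610332986 (m = 39697*(-1/43403) + 13**2*(-1/14062) = -39697/43403 + 169*(-1/14062) = -39697/43403 - 169/14062 = -565554321/610332986 ≈ -0.92663)
-m = -1*(-565554321/610332986) = 565554321/610332986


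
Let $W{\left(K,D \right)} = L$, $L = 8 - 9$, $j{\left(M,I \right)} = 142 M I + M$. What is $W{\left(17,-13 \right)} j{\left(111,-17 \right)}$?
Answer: $267843$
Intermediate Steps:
$j{\left(M,I \right)} = M + 142 I M$ ($j{\left(M,I \right)} = 142 I M + M = M + 142 I M$)
$L = -1$ ($L = 8 - 9 = -1$)
$W{\left(K,D \right)} = -1$
$W{\left(17,-13 \right)} j{\left(111,-17 \right)} = - 111 \left(1 + 142 \left(-17\right)\right) = - 111 \left(1 - 2414\right) = - 111 \left(-2413\right) = \left(-1\right) \left(-267843\right) = 267843$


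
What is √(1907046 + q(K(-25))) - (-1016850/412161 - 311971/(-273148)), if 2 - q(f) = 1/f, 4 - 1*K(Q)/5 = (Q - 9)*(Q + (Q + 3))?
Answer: 49722754823/37526984276 + √121137405311170/7970 ≈ 1382.3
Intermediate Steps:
K(Q) = 20 - 5*(-9 + Q)*(3 + 2*Q) (K(Q) = 20 - 5*(Q - 9)*(Q + (Q + 3)) = 20 - 5*(-9 + Q)*(Q + (3 + Q)) = 20 - 5*(-9 + Q)*(3 + 2*Q))
q(f) = 2 - 1/f
√(1907046 + q(K(-25))) - (-1016850/412161 - 311971/(-273148)) = √(1907046 + (2 - 1/(155 - 10*(-25)² + 75*(-25)))) - (-1016850/412161 - 311971/(-273148)) = √(1907046 + (2 - 1/(155 - 10*625 - 1875))) - (-1016850*1/412161 - 311971*(-1/273148)) = √(1907046 + (2 - 1/(155 - 6250 - 1875))) - (-338950/137387 + 311971/273148) = √(1907046 + (2 - 1/(-7970))) - 1*(-49722754823/37526984276) = √(1907046 + (2 - 1*(-1/7970))) + 49722754823/37526984276 = √(1907046 + (2 + 1/7970)) + 49722754823/37526984276 = √(1907046 + 15941/7970) + 49722754823/37526984276 = √(15199172561/7970) + 49722754823/37526984276 = √121137405311170/7970 + 49722754823/37526984276 = 49722754823/37526984276 + √121137405311170/7970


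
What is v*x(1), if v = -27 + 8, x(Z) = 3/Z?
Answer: -57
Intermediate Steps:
v = -19
v*x(1) = -57/1 = -57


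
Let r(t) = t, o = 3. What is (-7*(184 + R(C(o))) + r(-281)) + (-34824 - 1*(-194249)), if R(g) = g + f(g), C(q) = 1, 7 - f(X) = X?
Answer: 157807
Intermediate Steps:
f(X) = 7 - X
R(g) = 7 (R(g) = g + (7 - g) = 7)
(-7*(184 + R(C(o))) + r(-281)) + (-34824 - 1*(-194249)) = (-7*(184 + 7) - 281) + (-34824 - 1*(-194249)) = (-7*191 - 281) + (-34824 + 194249) = (-1337 - 281) + 159425 = -1618 + 159425 = 157807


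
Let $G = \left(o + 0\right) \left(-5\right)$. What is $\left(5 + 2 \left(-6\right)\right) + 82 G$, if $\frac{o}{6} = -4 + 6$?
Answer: $-4927$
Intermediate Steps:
$o = 12$ ($o = 6 \left(-4 + 6\right) = 6 \cdot 2 = 12$)
$G = -60$ ($G = \left(12 + 0\right) \left(-5\right) = 12 \left(-5\right) = -60$)
$\left(5 + 2 \left(-6\right)\right) + 82 G = \left(5 + 2 \left(-6\right)\right) + 82 \left(-60\right) = \left(5 - 12\right) - 4920 = -7 - 4920 = -4927$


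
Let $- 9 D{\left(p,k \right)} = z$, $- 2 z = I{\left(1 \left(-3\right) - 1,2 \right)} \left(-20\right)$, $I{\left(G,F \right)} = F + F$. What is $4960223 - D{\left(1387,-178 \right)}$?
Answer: $\frac{44642047}{9} \approx 4.9602 \cdot 10^{6}$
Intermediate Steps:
$I{\left(G,F \right)} = 2 F$
$z = 40$ ($z = - \frac{2 \cdot 2 \left(-20\right)}{2} = - \frac{4 \left(-20\right)}{2} = \left(- \frac{1}{2}\right) \left(-80\right) = 40$)
$D{\left(p,k \right)} = - \frac{40}{9}$ ($D{\left(p,k \right)} = \left(- \frac{1}{9}\right) 40 = - \frac{40}{9}$)
$4960223 - D{\left(1387,-178 \right)} = 4960223 - - \frac{40}{9} = 4960223 + \frac{40}{9} = \frac{44642047}{9}$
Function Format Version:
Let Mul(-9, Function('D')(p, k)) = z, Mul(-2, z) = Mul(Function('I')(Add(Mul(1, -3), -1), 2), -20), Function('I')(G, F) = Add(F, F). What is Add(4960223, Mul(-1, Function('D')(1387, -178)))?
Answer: Rational(44642047, 9) ≈ 4.9602e+6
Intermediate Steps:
Function('I')(G, F) = Mul(2, F)
z = 40 (z = Mul(Rational(-1, 2), Mul(Mul(2, 2), -20)) = Mul(Rational(-1, 2), Mul(4, -20)) = Mul(Rational(-1, 2), -80) = 40)
Function('D')(p, k) = Rational(-40, 9) (Function('D')(p, k) = Mul(Rational(-1, 9), 40) = Rational(-40, 9))
Add(4960223, Mul(-1, Function('D')(1387, -178))) = Add(4960223, Mul(-1, Rational(-40, 9))) = Add(4960223, Rational(40, 9)) = Rational(44642047, 9)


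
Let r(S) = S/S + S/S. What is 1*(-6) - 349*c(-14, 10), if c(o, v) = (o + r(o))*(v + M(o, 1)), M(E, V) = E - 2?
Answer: -25134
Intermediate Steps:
M(E, V) = -2 + E
r(S) = 2 (r(S) = 1 + 1 = 2)
c(o, v) = (2 + o)*(-2 + o + v) (c(o, v) = (o + 2)*(v + (-2 + o)) = (2 + o)*(-2 + o + v))
1*(-6) - 349*c(-14, 10) = 1*(-6) - 349*(-4 + (-14)**2 + 2*10 - 14*10) = -6 - 349*(-4 + 196 + 20 - 140) = -6 - 349*72 = -6 - 25128 = -25134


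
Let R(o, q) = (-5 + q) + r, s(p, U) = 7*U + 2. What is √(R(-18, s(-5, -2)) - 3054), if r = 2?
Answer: 3*I*√341 ≈ 55.399*I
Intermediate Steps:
s(p, U) = 2 + 7*U
R(o, q) = -3 + q (R(o, q) = (-5 + q) + 2 = -3 + q)
√(R(-18, s(-5, -2)) - 3054) = √((-3 + (2 + 7*(-2))) - 3054) = √((-3 + (2 - 14)) - 3054) = √((-3 - 12) - 3054) = √(-15 - 3054) = √(-3069) = 3*I*√341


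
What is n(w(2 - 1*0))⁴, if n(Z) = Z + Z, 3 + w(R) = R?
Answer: 16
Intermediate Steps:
w(R) = -3 + R
n(Z) = 2*Z
n(w(2 - 1*0))⁴ = (2*(-3 + (2 - 1*0)))⁴ = (2*(-3 + (2 + 0)))⁴ = (2*(-3 + 2))⁴ = (2*(-1))⁴ = (-2)⁴ = 16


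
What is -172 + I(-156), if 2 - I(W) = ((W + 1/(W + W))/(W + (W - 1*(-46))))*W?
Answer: -41767/532 ≈ -78.509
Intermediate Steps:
I(W) = 2 - W*(W + 1/(2*W))/(46 + 2*W) (I(W) = 2 - (W + 1/(W + W))/(W + (W - 1*(-46)))*W = 2 - (W + 1/(2*W))/(W + (W + 46))*W = 2 - (W + 1/(2*W))/(W + (46 + W))*W = 2 - (W + 1/(2*W))/(46 + 2*W)*W = 2 - W*(W + 1/(2*W))/(46 + 2*W))
-172 + I(-156) = -172 + (183 - 2*(-156)² + 8*(-156))/(4*(23 - 156)) = -172 + (¼)*(183 - 2*24336 - 1248)/(-133) = -172 + (¼)*(-1/133)*(183 - 48672 - 1248) = -172 + (¼)*(-1/133)*(-49737) = -172 + 49737/532 = -41767/532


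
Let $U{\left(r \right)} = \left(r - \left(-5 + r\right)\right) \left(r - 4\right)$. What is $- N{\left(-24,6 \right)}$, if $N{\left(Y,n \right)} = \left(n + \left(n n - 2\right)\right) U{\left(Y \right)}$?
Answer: $5600$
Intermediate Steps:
$U{\left(r \right)} = -20 + 5 r$ ($U{\left(r \right)} = 5 \left(-4 + r\right) = -20 + 5 r$)
$N{\left(Y,n \right)} = \left(-20 + 5 Y\right) \left(-2 + n + n^{2}\right)$ ($N{\left(Y,n \right)} = \left(n + \left(n n - 2\right)\right) \left(-20 + 5 Y\right) = \left(n + \left(n^{2} - 2\right)\right) \left(-20 + 5 Y\right) = \left(n + \left(-2 + n^{2}\right)\right) \left(-20 + 5 Y\right) = \left(-2 + n + n^{2}\right) \left(-20 + 5 Y\right) = \left(-20 + 5 Y\right) \left(-2 + n + n^{2}\right)$)
$- N{\left(-24,6 \right)} = - 5 \left(-4 - 24\right) \left(-2 + 6 + 6^{2}\right) = - 5 \left(-28\right) \left(-2 + 6 + 36\right) = - 5 \left(-28\right) 40 = \left(-1\right) \left(-5600\right) = 5600$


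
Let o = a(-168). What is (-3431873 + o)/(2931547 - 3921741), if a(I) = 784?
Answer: 3431089/990194 ≈ 3.4651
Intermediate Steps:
o = 784
(-3431873 + o)/(2931547 - 3921741) = (-3431873 + 784)/(2931547 - 3921741) = -3431089/(-990194) = -3431089*(-1/990194) = 3431089/990194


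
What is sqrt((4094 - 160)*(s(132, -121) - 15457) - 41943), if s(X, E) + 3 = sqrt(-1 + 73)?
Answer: sqrt(-60861583 + 23604*sqrt(2)) ≈ 7799.2*I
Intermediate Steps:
s(X, E) = -3 + 6*sqrt(2) (s(X, E) = -3 + sqrt(-1 + 73) = -3 + sqrt(72) = -3 + 6*sqrt(2))
sqrt((4094 - 160)*(s(132, -121) - 15457) - 41943) = sqrt((4094 - 160)*((-3 + 6*sqrt(2)) - 15457) - 41943) = sqrt(3934*(-15460 + 6*sqrt(2)) - 41943) = sqrt((-60819640 + 23604*sqrt(2)) - 41943) = sqrt(-60861583 + 23604*sqrt(2))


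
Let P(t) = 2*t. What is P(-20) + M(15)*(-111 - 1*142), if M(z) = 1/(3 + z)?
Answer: -973/18 ≈ -54.056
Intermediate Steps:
P(-20) + M(15)*(-111 - 1*142) = 2*(-20) + (-111 - 1*142)/(3 + 15) = -40 + (-111 - 142)/18 = -40 + (1/18)*(-253) = -40 - 253/18 = -973/18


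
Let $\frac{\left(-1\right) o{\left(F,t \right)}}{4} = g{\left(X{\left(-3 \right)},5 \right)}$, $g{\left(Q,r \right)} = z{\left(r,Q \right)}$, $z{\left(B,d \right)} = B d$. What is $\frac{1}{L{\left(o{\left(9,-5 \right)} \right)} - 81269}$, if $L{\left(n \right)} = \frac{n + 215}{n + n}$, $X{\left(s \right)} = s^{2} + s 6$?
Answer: $- \frac{72}{5851289} \approx -1.2305 \cdot 10^{-5}$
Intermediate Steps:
$X{\left(s \right)} = s^{2} + 6 s$
$g{\left(Q,r \right)} = Q r$ ($g{\left(Q,r \right)} = r Q = Q r$)
$o{\left(F,t \right)} = 180$ ($o{\left(F,t \right)} = - 4 - 3 \left(6 - 3\right) 5 = - 4 \left(-3\right) 3 \cdot 5 = - 4 \left(\left(-9\right) 5\right) = \left(-4\right) \left(-45\right) = 180$)
$L{\left(n \right)} = \frac{215 + n}{2 n}$
$\frac{1}{L{\left(o{\left(9,-5 \right)} \right)} - 81269} = \frac{1}{\frac{215 + 180}{2 \cdot 180} - 81269} = \frac{1}{\frac{1}{2} \cdot \frac{1}{180} \cdot 395 - 81269} = \frac{1}{\frac{79}{72} - 81269} = \frac{1}{- \frac{5851289}{72}} = - \frac{72}{5851289}$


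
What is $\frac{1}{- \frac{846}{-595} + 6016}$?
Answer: $\frac{595}{3580366} \approx 0.00016618$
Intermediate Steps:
$\frac{1}{- \frac{846}{-595} + 6016} = \frac{1}{\left(-846\right) \left(- \frac{1}{595}\right) + 6016} = \frac{1}{\frac{846}{595} + 6016} = \frac{1}{\frac{3580366}{595}} = \frac{595}{3580366}$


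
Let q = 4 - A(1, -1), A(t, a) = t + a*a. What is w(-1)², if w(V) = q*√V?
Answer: -4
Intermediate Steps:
A(t, a) = t + a²
q = 2 (q = 4 - (1 + (-1)²) = 4 - (1 + 1) = 4 - 1*2 = 4 - 2 = 2)
w(V) = 2*√V
w(-1)² = (2*√(-1))² = (2*I)² = -4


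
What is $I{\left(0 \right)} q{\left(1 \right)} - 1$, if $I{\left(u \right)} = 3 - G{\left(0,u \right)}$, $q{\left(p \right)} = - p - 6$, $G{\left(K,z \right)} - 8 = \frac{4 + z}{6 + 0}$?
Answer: $\frac{116}{3} \approx 38.667$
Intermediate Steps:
$G{\left(K,z \right)} = \frac{26}{3} + \frac{z}{6}$ ($G{\left(K,z \right)} = 8 + \frac{4 + z}{6 + 0} = 8 + \frac{4 + z}{6} = 8 + \left(4 + z\right) \frac{1}{6} = 8 + \left(\frac{2}{3} + \frac{z}{6}\right) = \frac{26}{3} + \frac{z}{6}$)
$q{\left(p \right)} = -6 - p$ ($q{\left(p \right)} = - p - 6 = -6 - p$)
$I{\left(u \right)} = - \frac{17}{3} - \frac{u}{6}$ ($I{\left(u \right)} = 3 - \left(\frac{26}{3} + \frac{u}{6}\right) = - \frac{17}{3} - \frac{u}{6}$)
$I{\left(0 \right)} q{\left(1 \right)} - 1 = \left(- \frac{17}{3} - 0\right) \left(-6 - 1\right) - 1 = \left(- \frac{17}{3} + 0\right) \left(-6 - 1\right) - 1 = \left(- \frac{17}{3}\right) \left(-7\right) - 1 = \frac{119}{3} - 1 = \frac{116}{3}$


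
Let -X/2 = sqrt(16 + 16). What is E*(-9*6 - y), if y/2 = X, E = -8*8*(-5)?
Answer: -17280 + 5120*sqrt(2) ≈ -10039.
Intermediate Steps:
E = 320 (E = -64*(-5) = 320)
X = -8*sqrt(2) (X = -2*sqrt(16 + 16) = -8*sqrt(2) ≈ -11.314)
y = -16*sqrt(2) (y = 2*(-8*sqrt(2)) = -16*sqrt(2) ≈ -22.627)
E*(-9*6 - y) = 320*(-9*6 - (-16)*sqrt(2)) = 320*(-54 + 16*sqrt(2)) = -17280 + 5120*sqrt(2)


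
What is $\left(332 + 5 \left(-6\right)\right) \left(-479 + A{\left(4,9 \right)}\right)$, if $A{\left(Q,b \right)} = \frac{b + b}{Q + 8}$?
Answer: $-144205$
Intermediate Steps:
$A{\left(Q,b \right)} = \frac{2 b}{8 + Q}$
$\left(332 + 5 \left(-6\right)\right) \left(-479 + A{\left(4,9 \right)}\right) = \left(332 + 5 \left(-6\right)\right) \left(-479 + 2 \cdot 9 \frac{1}{8 + 4}\right) = \left(332 - 30\right) \left(-479 + 2 \cdot 9 \cdot \frac{1}{12}\right) = 302 \left(-479 + 2 \cdot 9 \cdot \frac{1}{12}\right) = 302 \left(-479 + \frac{3}{2}\right) = 302 \left(- \frac{955}{2}\right) = -144205$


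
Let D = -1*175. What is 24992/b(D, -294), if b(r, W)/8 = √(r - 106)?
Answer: -3124*I*√281/281 ≈ -186.36*I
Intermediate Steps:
D = -175
b(r, W) = 8*√(-106 + r) (b(r, W) = 8*√(r - 106) = 8*√(-106 + r))
24992/b(D, -294) = 24992/((8*√(-106 - 175))) = 24992/((8*√(-281))) = 24992/((8*(I*√281))) = 24992/((8*I*√281)) = 24992*(-I*√281/2248) = -3124*I*√281/281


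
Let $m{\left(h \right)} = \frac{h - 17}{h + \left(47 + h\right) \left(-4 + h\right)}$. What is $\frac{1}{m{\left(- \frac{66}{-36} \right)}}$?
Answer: $\frac{3743}{546} \approx 6.8553$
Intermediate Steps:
$m{\left(h \right)} = \frac{-17 + h}{h + \left(-4 + h\right) \left(47 + h\right)}$
$\frac{1}{m{\left(- \frac{66}{-36} \right)}} = \frac{1}{\frac{1}{-188 + \left(- \frac{66}{-36}\right)^{2} + 44 \left(- \frac{66}{-36}\right)} \left(-17 - \frac{66}{-36}\right)} = \frac{1}{\frac{1}{-188 + \left(\left(-66\right) \left(- \frac{1}{36}\right)\right)^{2} + 44 \left(\left(-66\right) \left(- \frac{1}{36}\right)\right)} \left(-17 - - \frac{11}{6}\right)} = \frac{1}{\frac{1}{-188 + \left(\frac{11}{6}\right)^{2} + 44 \cdot \frac{11}{6}} \left(-17 + \frac{11}{6}\right)} = \frac{1}{\frac{1}{-188 + \frac{121}{36} + \frac{242}{3}} \left(- \frac{91}{6}\right)} = \frac{1}{\frac{1}{- \frac{3743}{36}} \left(- \frac{91}{6}\right)} = \frac{1}{\left(- \frac{36}{3743}\right) \left(- \frac{91}{6}\right)} = \frac{1}{\frac{546}{3743}} = \frac{3743}{546}$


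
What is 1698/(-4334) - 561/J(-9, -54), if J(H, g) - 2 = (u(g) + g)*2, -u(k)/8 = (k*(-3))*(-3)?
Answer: -7727517/16620890 ≈ -0.46493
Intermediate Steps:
u(k) = -72*k (u(k) = -8*k*(-3)*(-3) = -8*(-3*k)*(-3) = -72*k)
J(H, g) = 2 - 142*g (J(H, g) = 2 + (-72*g + g)*2 = 2 - 71*g*2 = 2 - 142*g)
1698/(-4334) - 561/J(-9, -54) = 1698/(-4334) - 561/(2 - 142*(-54)) = 1698*(-1/4334) - 561/(2 + 7668) = -849/2167 - 561/7670 = -7727517/16620890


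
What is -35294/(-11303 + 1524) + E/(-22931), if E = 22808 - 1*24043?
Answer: 117343397/32034607 ≈ 3.6630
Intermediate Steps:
E = -1235 (E = 22808 - 24043 = -1235)
-35294/(-11303 + 1524) + E/(-22931) = -35294/(-11303 + 1524) - 1235/(-22931) = -35294/(-9779) - 1235*(-1/22931) = -35294*(-1/9779) + 1235/22931 = 5042/1397 + 1235/22931 = 117343397/32034607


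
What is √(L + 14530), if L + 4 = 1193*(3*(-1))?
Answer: √10947 ≈ 104.63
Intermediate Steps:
L = -3583 (L = -4 + 1193*(3*(-1)) = -4 + 1193*(-3) = -4 - 3579 = -3583)
√(L + 14530) = √(-3583 + 14530) = √10947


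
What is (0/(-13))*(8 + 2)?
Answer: 0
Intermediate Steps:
(0/(-13))*(8 + 2) = (0*(-1/13))*10 = 0*10 = 0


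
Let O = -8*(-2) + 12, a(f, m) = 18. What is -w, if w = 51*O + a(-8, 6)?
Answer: -1446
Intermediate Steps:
O = 28 (O = 16 + 12 = 28)
w = 1446 (w = 51*28 + 18 = 1428 + 18 = 1446)
-w = -1*1446 = -1446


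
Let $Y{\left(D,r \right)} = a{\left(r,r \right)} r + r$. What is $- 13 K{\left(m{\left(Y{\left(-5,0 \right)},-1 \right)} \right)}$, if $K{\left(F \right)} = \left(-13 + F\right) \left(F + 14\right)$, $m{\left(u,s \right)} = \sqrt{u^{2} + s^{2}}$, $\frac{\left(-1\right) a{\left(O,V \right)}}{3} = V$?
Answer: $2340$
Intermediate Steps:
$a{\left(O,V \right)} = - 3 V$
$Y{\left(D,r \right)} = r - 3 r^{2}$ ($Y{\left(D,r \right)} = - 3 r r + r = - 3 r^{2} + r = r - 3 r^{2}$)
$m{\left(u,s \right)} = \sqrt{s^{2} + u^{2}}$
$K{\left(F \right)} = \left(-13 + F\right) \left(14 + F\right)$
$- 13 K{\left(m{\left(Y{\left(-5,0 \right)},-1 \right)} \right)} = - 13 \left(-182 + \sqrt{\left(-1\right)^{2} + \left(0 \left(1 - 0\right)\right)^{2}} + \left(\sqrt{\left(-1\right)^{2} + \left(0 \left(1 - 0\right)\right)^{2}}\right)^{2}\right) = - 13 \left(-182 + \sqrt{1 + \left(0 \left(1 + 0\right)\right)^{2}} + \left(\sqrt{1 + \left(0 \left(1 + 0\right)\right)^{2}}\right)^{2}\right) = - 13 \left(-182 + \sqrt{1 + \left(0 \cdot 1\right)^{2}} + \left(\sqrt{1 + \left(0 \cdot 1\right)^{2}}\right)^{2}\right) = - 13 \left(-182 + \sqrt{1 + 0^{2}} + \left(\sqrt{1 + 0^{2}}\right)^{2}\right) = - 13 \left(-182 + \sqrt{1 + 0} + \left(\sqrt{1 + 0}\right)^{2}\right) = - 13 \left(-182 + \sqrt{1} + \left(\sqrt{1}\right)^{2}\right) = - 13 \left(-182 + 1 + 1^{2}\right) = - 13 \left(-182 + 1 + 1\right) = \left(-13\right) \left(-180\right) = 2340$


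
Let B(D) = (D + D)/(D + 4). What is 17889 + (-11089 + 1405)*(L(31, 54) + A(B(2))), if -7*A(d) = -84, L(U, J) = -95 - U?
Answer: 1121865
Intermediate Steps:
B(D) = 2*D/(4 + D) (B(D) = (2*D)/(4 + D) = 2*D/(4 + D))
A(d) = 12 (A(d) = -1/7*(-84) = 12)
17889 + (-11089 + 1405)*(L(31, 54) + A(B(2))) = 17889 + (-11089 + 1405)*((-95 - 1*31) + 12) = 17889 - 9684*((-95 - 31) + 12) = 17889 - 9684*(-126 + 12) = 17889 - 9684*(-114) = 17889 + 1103976 = 1121865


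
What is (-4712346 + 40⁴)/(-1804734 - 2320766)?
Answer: 1076173/2062750 ≈ 0.52172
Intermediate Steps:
(-4712346 + 40⁴)/(-1804734 - 2320766) = (-4712346 + 2560000)/(-4125500) = -2152346*(-1/4125500) = 1076173/2062750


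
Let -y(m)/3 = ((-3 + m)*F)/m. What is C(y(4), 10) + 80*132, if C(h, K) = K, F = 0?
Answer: 10570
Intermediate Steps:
y(m) = 0 (y(m) = -3*(-3 + m)*0/m = -0/m = -3*0 = 0)
C(y(4), 10) + 80*132 = 10 + 80*132 = 10 + 10560 = 10570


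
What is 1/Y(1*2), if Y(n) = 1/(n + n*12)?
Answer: 26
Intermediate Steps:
Y(n) = 1/(13*n) (Y(n) = 1/(n + 12*n) = 1/(13*n))
1/Y(1*2) = 1/(1/(13*((1*2)))) = 1/((1/13)/2) = 1/((1/13)*(½)) = 1/(1/26) = 26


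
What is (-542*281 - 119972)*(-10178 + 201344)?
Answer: -52049531484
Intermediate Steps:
(-542*281 - 119972)*(-10178 + 201344) = (-152302 - 119972)*191166 = -272274*191166 = -52049531484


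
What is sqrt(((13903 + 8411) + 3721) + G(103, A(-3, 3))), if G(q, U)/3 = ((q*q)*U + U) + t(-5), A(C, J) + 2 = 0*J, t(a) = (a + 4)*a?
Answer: I*sqrt(37610) ≈ 193.93*I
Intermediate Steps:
t(a) = a*(4 + a) (t(a) = (4 + a)*a = a*(4 + a))
A(C, J) = -2 (A(C, J) = -2 + 0*J = -2 + 0 = -2)
G(q, U) = 15 + 3*U + 3*U*q**2 (G(q, U) = 3*(((q*q)*U + U) - 5*(4 - 5)) = 3*((q**2*U + U) - 5*(-1)) = 3*((U*q**2 + U) + 5) = 3*((U + U*q**2) + 5) = 3*(5 + U + U*q**2) = 15 + 3*U + 3*U*q**2)
sqrt(((13903 + 8411) + 3721) + G(103, A(-3, 3))) = sqrt(((13903 + 8411) + 3721) + (15 + 3*(-2) + 3*(-2)*103**2)) = sqrt((22314 + 3721) + (15 - 6 + 3*(-2)*10609)) = sqrt(26035 + (15 - 6 - 63654)) = sqrt(26035 - 63645) = sqrt(-37610) = I*sqrt(37610)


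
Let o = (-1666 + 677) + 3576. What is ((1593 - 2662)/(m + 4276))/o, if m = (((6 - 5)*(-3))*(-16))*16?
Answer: -1069/13048828 ≈ -8.1923e-5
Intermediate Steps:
m = 768 (m = ((1*(-3))*(-16))*16 = -3*(-16)*16 = 48*16 = 768)
o = 2587 (o = -989 + 3576 = 2587)
((1593 - 2662)/(m + 4276))/o = ((1593 - 2662)/(768 + 4276))/2587 = -1069/5044*(1/2587) = -1069*1/5044*(1/2587) = -1069/5044*1/2587 = -1069/13048828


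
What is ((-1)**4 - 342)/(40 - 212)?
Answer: 341/172 ≈ 1.9826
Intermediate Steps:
((-1)**4 - 342)/(40 - 212) = (1 - 342)/(-172) = -341*(-1/172) = 341/172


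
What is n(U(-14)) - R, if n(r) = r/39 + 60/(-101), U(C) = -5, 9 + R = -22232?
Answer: 87604454/3939 ≈ 22240.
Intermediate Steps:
R = -22241 (R = -9 - 22232 = -22241)
n(r) = -60/101 + r/39 (n(r) = r*(1/39) + 60*(-1/101) = r/39 - 60/101 = -60/101 + r/39)
n(U(-14)) - R = (-60/101 + (1/39)*(-5)) - 1*(-22241) = (-60/101 - 5/39) + 22241 = -2845/3939 + 22241 = 87604454/3939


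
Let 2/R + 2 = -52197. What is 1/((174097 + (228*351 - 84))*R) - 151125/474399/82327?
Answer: -679584304645459/6614524195898262 ≈ -0.10274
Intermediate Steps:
R = -2/52199 (R = 2/(-2 - 52197) = 2/(-52199) = 2*(-1/52199) = -2/52199 ≈ -3.8315e-5)
1/((174097 + (228*351 - 84))*R) - 151125/474399/82327 = 1/((174097 + (228*351 - 84))*(-2/52199)) - 151125/474399/82327 = -52199/2/(174097 + (80028 - 84)) - 151125*1/474399*(1/82327) = -52199/2/(174097 + 79944) - 50375/158133*1/82327 = -52199/2/254041 - 50375/13018615491 = (1/254041)*(-52199/2) - 50375/13018615491 = -52199/508082 - 50375/13018615491 = -679584304645459/6614524195898262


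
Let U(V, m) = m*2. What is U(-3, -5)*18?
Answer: -180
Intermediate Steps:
U(V, m) = 2*m
U(-3, -5)*18 = (2*(-5))*18 = -10*18 = -180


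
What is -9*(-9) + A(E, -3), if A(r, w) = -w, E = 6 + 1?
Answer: 84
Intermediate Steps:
E = 7
-9*(-9) + A(E, -3) = -9*(-9) - 1*(-3) = 81 + 3 = 84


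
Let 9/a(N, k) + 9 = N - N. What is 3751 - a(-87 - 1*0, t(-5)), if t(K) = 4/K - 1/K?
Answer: 3752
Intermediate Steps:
t(K) = 3/K
a(N, k) = -1 (a(N, k) = 9/(-9 + (N - N)) = 9/(-9 + 0) = 9/(-9) = 9*(-1/9) = -1)
3751 - a(-87 - 1*0, t(-5)) = 3751 - 1*(-1) = 3751 + 1 = 3752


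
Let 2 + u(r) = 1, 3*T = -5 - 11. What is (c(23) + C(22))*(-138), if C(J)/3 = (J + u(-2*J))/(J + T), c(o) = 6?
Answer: -33741/25 ≈ -1349.6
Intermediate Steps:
T = -16/3 (T = (-5 - 11)/3 = (⅓)*(-16) = -16/3 ≈ -5.3333)
u(r) = -1 (u(r) = -2 + 1 = -1)
C(J) = 3*(-1 + J)/(-16/3 + J) (C(J) = 3*((J - 1)/(J - 16/3)) = 3*((-1 + J)/(-16/3 + J)) = 3*(-1 + J)/(-16/3 + J))
(c(23) + C(22))*(-138) = (6 + 9*(-1 + 22)/(-16 + 3*22))*(-138) = (6 + 9*21/(-16 + 66))*(-138) = (6 + 9*21/50)*(-138) = (6 + 9*(1/50)*21)*(-138) = (6 + 189/50)*(-138) = (489/50)*(-138) = -33741/25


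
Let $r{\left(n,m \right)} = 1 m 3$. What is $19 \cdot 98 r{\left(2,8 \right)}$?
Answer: $44688$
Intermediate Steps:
$r{\left(n,m \right)} = 3 m$ ($r{\left(n,m \right)} = m 3 = 3 m$)
$19 \cdot 98 r{\left(2,8 \right)} = 19 \cdot 98 \cdot 3 \cdot 8 = 1862 \cdot 24 = 44688$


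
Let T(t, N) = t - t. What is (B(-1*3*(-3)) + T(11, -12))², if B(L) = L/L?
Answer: 1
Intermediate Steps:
T(t, N) = 0
B(L) = 1
(B(-1*3*(-3)) + T(11, -12))² = (1 + 0)² = 1² = 1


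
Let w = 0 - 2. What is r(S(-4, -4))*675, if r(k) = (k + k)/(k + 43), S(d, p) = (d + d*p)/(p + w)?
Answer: -2700/41 ≈ -65.854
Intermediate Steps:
w = -2
S(d, p) = (d + d*p)/(-2 + p) (S(d, p) = (d + d*p)/(p - 2) = (d + d*p)/(-2 + p))
r(k) = 2*k/(43 + k) (r(k) = (2*k)/(43 + k) = 2*k/(43 + k))
r(S(-4, -4))*675 = (2*(-4*(1 - 4)/(-2 - 4))/(43 - 4*(1 - 4)/(-2 - 4)))*675 = (2*(-4*(-3)/(-6))/(43 - 4*(-3)/(-6)))*675 = (2*(-4*(-⅙)*(-3))/(43 - 4*(-⅙)*(-3)))*675 = (2*(-2)/(43 - 2))*675 = (2*(-2)/41)*675 = (2*(-2)*(1/41))*675 = -4/41*675 = -2700/41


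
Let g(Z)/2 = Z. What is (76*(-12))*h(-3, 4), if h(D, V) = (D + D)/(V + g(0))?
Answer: 1368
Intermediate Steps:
g(Z) = 2*Z
h(D, V) = 2*D/V (h(D, V) = (D + D)/(V + 2*0) = (2*D)/(V + 0) = (2*D)/V = 2*D/V)
(76*(-12))*h(-3, 4) = (76*(-12))*(2*(-3)/4) = -1824*(-3)/4 = -912*(-3/2) = 1368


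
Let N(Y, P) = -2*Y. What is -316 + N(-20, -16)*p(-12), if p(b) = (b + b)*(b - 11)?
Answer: 21764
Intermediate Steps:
p(b) = 2*b*(-11 + b) (p(b) = (2*b)*(-11 + b) = 2*b*(-11 + b))
-316 + N(-20, -16)*p(-12) = -316 + (-2*(-20))*(2*(-12)*(-11 - 12)) = -316 + 40*(2*(-12)*(-23)) = -316 + 40*552 = -316 + 22080 = 21764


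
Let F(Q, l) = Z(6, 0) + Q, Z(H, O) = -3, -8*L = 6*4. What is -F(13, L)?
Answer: -10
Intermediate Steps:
L = -3 (L = -3*4/4 = -⅛*24 = -3)
F(Q, l) = -3 + Q
-F(13, L) = -(-3 + 13) = -1*10 = -10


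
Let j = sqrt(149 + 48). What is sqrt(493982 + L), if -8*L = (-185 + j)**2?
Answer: sqrt(1958717 + 185*sqrt(197))/2 ≈ 700.23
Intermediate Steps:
j = sqrt(197) ≈ 14.036
L = -(-185 + sqrt(197))**2/8 ≈ -3653.6
sqrt(493982 + L) = sqrt(493982 + (-17211/4 + 185*sqrt(197)/4)) = sqrt(1958717/4 + 185*sqrt(197)/4)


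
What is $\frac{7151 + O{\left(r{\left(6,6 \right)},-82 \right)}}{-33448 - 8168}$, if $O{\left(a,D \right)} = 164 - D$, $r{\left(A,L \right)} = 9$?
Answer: $- \frac{7397}{41616} \approx -0.17774$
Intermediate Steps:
$\frac{7151 + O{\left(r{\left(6,6 \right)},-82 \right)}}{-33448 - 8168} = \frac{7151 + \left(164 - -82\right)}{-33448 - 8168} = \frac{7151 + \left(164 + 82\right)}{-41616} = \left(7151 + 246\right) \left(- \frac{1}{41616}\right) = 7397 \left(- \frac{1}{41616}\right) = - \frac{7397}{41616}$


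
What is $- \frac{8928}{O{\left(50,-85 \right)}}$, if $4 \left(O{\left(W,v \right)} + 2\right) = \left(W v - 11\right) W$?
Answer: $\frac{17856}{106529} \approx 0.16762$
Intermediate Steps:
$O{\left(W,v \right)} = -2 + \frac{W \left(-11 + W v\right)}{4}$ ($O{\left(W,v \right)} = -2 + \frac{\left(W v - 11\right) W}{4} = -2 + \frac{\left(-11 + W v\right) W}{4} = -2 + \frac{W \left(-11 + W v\right)}{4}$)
$- \frac{8928}{O{\left(50,-85 \right)}} = - \frac{8928}{-2 - \frac{275}{2} + \frac{1}{4} \left(-85\right) 50^{2}} = - \frac{8928}{-2 - \frac{275}{2} + \frac{1}{4} \left(-85\right) 2500} = - \frac{8928}{-2 - \frac{275}{2} - 53125} = - \frac{8928}{- \frac{106529}{2}} = \left(-8928\right) \left(- \frac{2}{106529}\right) = \frac{17856}{106529}$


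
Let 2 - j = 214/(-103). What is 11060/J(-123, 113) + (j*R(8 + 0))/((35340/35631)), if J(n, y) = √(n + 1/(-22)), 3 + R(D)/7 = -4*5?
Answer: -40156137/60667 - 11060*I*√59554/2707 ≈ -661.91 - 997.06*I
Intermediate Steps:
j = 420/103 (j = 2 - 214/(-103) = 2 - 214*(-1)/103 = 2 - 1*(-214/103) = 2 + 214/103 = 420/103 ≈ 4.0777)
R(D) = -161 (R(D) = -21 + 7*(-4*5) = -21 + 7*(-20) = -21 - 140 = -161)
J(n, y) = √(-1/22 + n) (J(n, y) = √(n - 1/22) = √(-1/22 + n))
11060/J(-123, 113) + (j*R(8 + 0))/((35340/35631)) = 11060/((√(-22 + 484*(-123))/22)) + ((420/103)*(-161))/((35340/35631)) = 11060/((√(-22 - 59532)/22)) - 67620/(103*(35340*(1/35631))) = 11060/((√(-59554)/22)) - 67620/(103*11780/11877) = 11060/(((I*√59554)/22)) - 67620/103*11877/11780 = 11060/((I*√59554/22)) - 40156137/60667 = 11060*(-I*√59554/2707) - 40156137/60667 = -11060*I*√59554/2707 - 40156137/60667 = -40156137/60667 - 11060*I*√59554/2707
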